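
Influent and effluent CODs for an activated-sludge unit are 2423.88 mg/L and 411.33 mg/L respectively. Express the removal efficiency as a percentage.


eta = (COD_in - COD_out) / COD_in * 100
= (2423.88 - 411.33) / 2423.88 * 100
= 83.0301%

83.0301%


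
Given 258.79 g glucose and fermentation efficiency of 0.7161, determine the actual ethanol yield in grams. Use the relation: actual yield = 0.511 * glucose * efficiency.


Actual ethanol: m = 0.511 * 258.79 * 0.7161
m = 94.6983 g

94.6983 g


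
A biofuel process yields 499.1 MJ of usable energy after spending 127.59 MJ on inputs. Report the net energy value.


NEV = E_out - E_in
= 499.1 - 127.59
= 371.5100 MJ

371.5100 MJ


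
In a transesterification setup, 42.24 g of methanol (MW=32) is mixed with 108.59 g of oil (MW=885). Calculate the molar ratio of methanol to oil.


Molar ratio = n_MeOH / n_oil = (MeOH/32) / (oil/885) = (MeOH * 885) / (32 * oil)
= (42.24 * 885) / (32 * 108.59)
= 10.7579

10.7579


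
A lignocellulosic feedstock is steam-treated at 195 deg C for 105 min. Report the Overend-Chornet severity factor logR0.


logR0 = log10(t * exp((T - 100) / 14.75))
= log10(105 * exp((195 - 100) / 14.75))
= 4.8183

4.8183


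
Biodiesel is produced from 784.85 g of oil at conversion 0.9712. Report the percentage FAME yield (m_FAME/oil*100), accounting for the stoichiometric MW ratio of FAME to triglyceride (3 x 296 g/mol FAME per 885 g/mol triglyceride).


m_FAME = oil * conv * (3 * 296 / 885) = oil * conv * (888/885)
= 784.85 * 0.9712 * 888 / 885
= 764.8302 g
Y = m_FAME / oil * 100 = conv * (888/885) * 100
= 0.9712 * 888 / 885 * 100
= 97.45%

97.45%


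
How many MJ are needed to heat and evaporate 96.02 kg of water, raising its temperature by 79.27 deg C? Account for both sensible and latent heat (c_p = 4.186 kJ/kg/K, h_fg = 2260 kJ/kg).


E = m_water * (4.186 * dT + 2260) / 1000
= 96.02 * (4.186 * 79.27 + 2260) / 1000
= 248.8670 MJ

248.8670 MJ


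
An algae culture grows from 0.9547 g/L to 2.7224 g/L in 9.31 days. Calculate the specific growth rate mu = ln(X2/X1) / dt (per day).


mu = ln(X2/X1) / dt
= ln(2.7224/0.9547) / 9.31
= 0.1126 per day

0.1126 per day


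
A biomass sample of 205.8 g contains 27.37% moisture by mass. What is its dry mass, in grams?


Wd = Ww * (1 - MC/100)
= 205.8 * (1 - 27.37/100)
= 149.4725 g

149.4725 g


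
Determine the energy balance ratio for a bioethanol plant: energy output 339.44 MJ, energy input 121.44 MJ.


EROI = E_out / E_in
= 339.44 / 121.44
= 2.7951

2.7951


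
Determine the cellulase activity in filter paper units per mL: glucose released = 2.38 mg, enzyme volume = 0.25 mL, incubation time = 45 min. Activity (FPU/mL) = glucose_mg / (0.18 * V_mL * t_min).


Activity = glucose_mg / (0.18 mg/umol * V_mL * t_min)
= 2.38 / (0.18 * 0.25 * 45)
= 1.1753 FPU/mL

1.1753 FPU/mL


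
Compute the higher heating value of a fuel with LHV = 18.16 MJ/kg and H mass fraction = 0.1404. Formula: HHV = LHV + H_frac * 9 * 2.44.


HHV = LHV + H_frac * 9 * 2.44
= 18.16 + 0.1404 * 9 * 2.44
= 21.2432 MJ/kg

21.2432 MJ/kg


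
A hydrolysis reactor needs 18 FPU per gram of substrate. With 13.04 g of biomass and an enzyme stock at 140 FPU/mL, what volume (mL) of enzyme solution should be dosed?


V = dosage * m_sub / activity
V = 18 * 13.04 / 140
V = 1.6766 mL

1.6766 mL


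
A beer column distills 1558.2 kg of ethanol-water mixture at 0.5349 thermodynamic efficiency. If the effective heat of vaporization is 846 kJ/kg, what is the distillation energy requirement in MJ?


E = m * 846 / (eta * 1000)
= 1558.2 * 846 / (0.5349 * 1000)
= 2464.4554 MJ

2464.4554 MJ


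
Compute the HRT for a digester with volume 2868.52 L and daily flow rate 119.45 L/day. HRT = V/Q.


HRT = V / Q
= 2868.52 / 119.45
= 24.0144 days

24.0144 days


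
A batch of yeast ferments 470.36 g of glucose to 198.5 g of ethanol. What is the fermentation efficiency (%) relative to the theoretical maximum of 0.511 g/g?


Fermentation efficiency = (actual / (0.511 * glucose)) * 100
= (198.5 / (0.511 * 470.36)) * 100
= 82.5865%

82.5865%


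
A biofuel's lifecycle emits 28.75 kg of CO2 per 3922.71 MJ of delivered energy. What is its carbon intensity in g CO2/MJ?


CI = CO2 * 1000 / E
= 28.75 * 1000 / 3922.71
= 7.3291 g CO2/MJ

7.3291 g CO2/MJ


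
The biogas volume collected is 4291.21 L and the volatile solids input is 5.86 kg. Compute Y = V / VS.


Y = V / VS
= 4291.21 / 5.86
= 732.2884 L/kg VS

732.2884 L/kg VS


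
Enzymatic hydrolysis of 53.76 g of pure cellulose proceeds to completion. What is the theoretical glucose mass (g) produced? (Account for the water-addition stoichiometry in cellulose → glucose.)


glucose = cellulose * 180/162
= 53.76 * 180/162
= 59.7333 g

59.7333 g


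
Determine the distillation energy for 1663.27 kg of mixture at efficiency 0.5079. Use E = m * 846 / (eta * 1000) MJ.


E = m * 846 / (eta * 1000)
= 1663.27 * 846 / (0.5079 * 1000)
= 2770.4793 MJ

2770.4793 MJ


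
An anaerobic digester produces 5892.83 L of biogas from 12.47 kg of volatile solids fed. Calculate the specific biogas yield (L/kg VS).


Y = V / VS
= 5892.83 / 12.47
= 472.5605 L/kg VS

472.5605 L/kg VS


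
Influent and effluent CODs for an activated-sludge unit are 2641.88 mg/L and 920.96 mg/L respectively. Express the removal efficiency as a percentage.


eta = (COD_in - COD_out) / COD_in * 100
= (2641.88 - 920.96) / 2641.88 * 100
= 65.1400%

65.1400%


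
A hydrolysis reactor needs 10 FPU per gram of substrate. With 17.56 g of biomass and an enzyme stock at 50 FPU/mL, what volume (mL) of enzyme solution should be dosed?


V = dosage * m_sub / activity
V = 10 * 17.56 / 50
V = 3.5120 mL

3.5120 mL


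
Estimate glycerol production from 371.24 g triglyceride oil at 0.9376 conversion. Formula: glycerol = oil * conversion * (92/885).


glycerol = oil * conv * (92/885)
= 371.24 * 0.9376 * 92 / 885
= 36.1840 g

36.1840 g


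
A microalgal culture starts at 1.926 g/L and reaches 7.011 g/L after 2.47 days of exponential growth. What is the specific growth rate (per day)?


mu = ln(X2/X1) / dt
= ln(7.011/1.926) / 2.47
= 0.5231 per day

0.5231 per day


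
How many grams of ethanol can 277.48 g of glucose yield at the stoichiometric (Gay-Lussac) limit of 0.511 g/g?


Theoretical ethanol yield: m_EtOH = 0.511 * m_glucose
m_EtOH = 0.511 * 277.48 = 141.7923 g

141.7923 g


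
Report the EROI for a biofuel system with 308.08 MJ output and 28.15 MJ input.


EROI = E_out / E_in
= 308.08 / 28.15
= 10.9442

10.9442


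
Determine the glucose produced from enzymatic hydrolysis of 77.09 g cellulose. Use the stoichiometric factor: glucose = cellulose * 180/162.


glucose = cellulose * 180/162
= 77.09 * 180/162
= 85.6556 g

85.6556 g


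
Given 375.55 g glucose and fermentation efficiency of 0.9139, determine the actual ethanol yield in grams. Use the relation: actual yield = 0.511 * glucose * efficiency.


Actual ethanol: m = 0.511 * 375.55 * 0.9139
m = 175.3829 g

175.3829 g


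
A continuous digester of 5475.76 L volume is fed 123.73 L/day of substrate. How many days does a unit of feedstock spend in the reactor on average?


HRT = V / Q
= 5475.76 / 123.73
= 44.2557 days

44.2557 days


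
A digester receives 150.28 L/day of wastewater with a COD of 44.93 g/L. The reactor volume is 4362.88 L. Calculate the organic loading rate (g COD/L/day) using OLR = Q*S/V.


OLR = Q * S / V
= 150.28 * 44.93 / 4362.88
= 1.5476 g/L/day

1.5476 g/L/day


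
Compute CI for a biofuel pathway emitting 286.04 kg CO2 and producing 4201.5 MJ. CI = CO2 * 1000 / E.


CI = CO2 * 1000 / E
= 286.04 * 1000 / 4201.5
= 68.0804 g CO2/MJ

68.0804 g CO2/MJ


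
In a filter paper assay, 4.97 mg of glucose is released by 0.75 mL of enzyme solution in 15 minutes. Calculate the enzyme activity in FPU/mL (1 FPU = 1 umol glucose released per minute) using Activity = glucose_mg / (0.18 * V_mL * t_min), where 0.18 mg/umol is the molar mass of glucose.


Activity = glucose_mg / (0.18 mg/umol * V_mL * t_min)
= 4.97 / (0.18 * 0.75 * 15)
= 2.4543 FPU/mL

2.4543 FPU/mL


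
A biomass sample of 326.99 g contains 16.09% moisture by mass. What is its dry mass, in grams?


Wd = Ww * (1 - MC/100)
= 326.99 * (1 - 16.09/100)
= 274.3773 g

274.3773 g


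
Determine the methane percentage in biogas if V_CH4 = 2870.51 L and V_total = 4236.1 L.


CH4% = V_CH4 / V_total * 100
= 2870.51 / 4236.1 * 100
= 67.7630%

67.7630%


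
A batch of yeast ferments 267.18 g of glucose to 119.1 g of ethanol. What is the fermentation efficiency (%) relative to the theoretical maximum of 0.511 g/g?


Fermentation efficiency = (actual / (0.511 * glucose)) * 100
= (119.1 / (0.511 * 267.18)) * 100
= 87.2342%

87.2342%


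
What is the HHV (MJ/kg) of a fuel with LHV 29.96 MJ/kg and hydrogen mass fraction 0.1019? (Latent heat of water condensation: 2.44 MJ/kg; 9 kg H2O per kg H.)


HHV = LHV + H_frac * 9 * 2.44
= 29.96 + 0.1019 * 9 * 2.44
= 32.1977 MJ/kg

32.1977 MJ/kg


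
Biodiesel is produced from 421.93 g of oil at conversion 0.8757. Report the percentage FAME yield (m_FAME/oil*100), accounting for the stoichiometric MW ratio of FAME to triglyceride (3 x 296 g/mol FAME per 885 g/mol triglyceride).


m_FAME = oil * conv * (3 * 296 / 885) = oil * conv * (888/885)
= 421.93 * 0.8757 * 888 / 885
= 370.7366 g
Y = m_FAME / oil * 100 = conv * (888/885) * 100
= 0.8757 * 888 / 885 * 100
= 87.87%

87.87%


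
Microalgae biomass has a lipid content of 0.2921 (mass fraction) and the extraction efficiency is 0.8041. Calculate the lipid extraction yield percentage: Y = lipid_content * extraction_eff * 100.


Y = lipid_content * extraction_eff * 100
= 0.2921 * 0.8041 * 100
= 23.4878%

23.4878%


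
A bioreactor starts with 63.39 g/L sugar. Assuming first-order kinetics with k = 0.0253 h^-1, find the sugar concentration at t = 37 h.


S = S0 * exp(-k * t)
S = 63.39 * exp(-0.0253 * 37)
S = 24.8587 g/L

24.8587 g/L


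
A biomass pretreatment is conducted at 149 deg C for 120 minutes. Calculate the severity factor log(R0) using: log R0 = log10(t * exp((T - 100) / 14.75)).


logR0 = log10(t * exp((T - 100) / 14.75))
= log10(120 * exp((149 - 100) / 14.75))
= 3.5219

3.5219


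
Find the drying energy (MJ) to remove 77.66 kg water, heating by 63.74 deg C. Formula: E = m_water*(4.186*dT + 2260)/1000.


E = m_water * (4.186 * dT + 2260) / 1000
= 77.66 * (4.186 * 63.74 + 2260) / 1000
= 196.2325 MJ

196.2325 MJ


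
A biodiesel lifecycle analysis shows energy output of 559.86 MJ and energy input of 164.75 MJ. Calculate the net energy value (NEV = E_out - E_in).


NEV = E_out - E_in
= 559.86 - 164.75
= 395.1100 MJ

395.1100 MJ


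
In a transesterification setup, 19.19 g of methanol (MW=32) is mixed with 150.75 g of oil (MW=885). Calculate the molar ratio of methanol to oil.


Molar ratio = n_MeOH / n_oil = (MeOH/32) / (oil/885) = (MeOH * 885) / (32 * oil)
= (19.19 * 885) / (32 * 150.75)
= 3.5206

3.5206


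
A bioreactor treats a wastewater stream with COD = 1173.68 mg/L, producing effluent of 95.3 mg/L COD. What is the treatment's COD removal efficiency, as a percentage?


eta = (COD_in - COD_out) / COD_in * 100
= (1173.68 - 95.3) / 1173.68 * 100
= 91.8802%

91.8802%


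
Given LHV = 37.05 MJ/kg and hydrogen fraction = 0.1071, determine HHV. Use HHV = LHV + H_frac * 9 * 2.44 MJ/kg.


HHV = LHV + H_frac * 9 * 2.44
= 37.05 + 0.1071 * 9 * 2.44
= 39.4019 MJ/kg

39.4019 MJ/kg


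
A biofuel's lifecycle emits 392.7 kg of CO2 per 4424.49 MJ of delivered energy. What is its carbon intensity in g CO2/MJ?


CI = CO2 * 1000 / E
= 392.7 * 1000 / 4424.49
= 88.7560 g CO2/MJ

88.7560 g CO2/MJ


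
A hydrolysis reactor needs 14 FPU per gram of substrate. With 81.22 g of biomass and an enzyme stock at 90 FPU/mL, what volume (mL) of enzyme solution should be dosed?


V = dosage * m_sub / activity
V = 14 * 81.22 / 90
V = 12.6342 mL

12.6342 mL


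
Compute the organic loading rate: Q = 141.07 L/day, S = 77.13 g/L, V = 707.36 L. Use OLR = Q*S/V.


OLR = Q * S / V
= 141.07 * 77.13 / 707.36
= 15.3822 g/L/day

15.3822 g/L/day


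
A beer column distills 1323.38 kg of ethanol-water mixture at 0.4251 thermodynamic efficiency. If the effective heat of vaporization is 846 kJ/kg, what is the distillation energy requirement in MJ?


E = m * 846 / (eta * 1000)
= 1323.38 * 846 / (0.4251 * 1000)
= 2633.6850 MJ

2633.6850 MJ


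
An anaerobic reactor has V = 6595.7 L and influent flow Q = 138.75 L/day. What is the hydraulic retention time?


HRT = V / Q
= 6595.7 / 138.75
= 47.5366 days

47.5366 days


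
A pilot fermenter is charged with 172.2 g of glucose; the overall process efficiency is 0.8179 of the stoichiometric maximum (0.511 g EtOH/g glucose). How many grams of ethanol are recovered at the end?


Actual ethanol: m = 0.511 * 172.2 * 0.8179
m = 71.9705 g

71.9705 g


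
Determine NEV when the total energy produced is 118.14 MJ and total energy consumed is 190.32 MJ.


NEV = E_out - E_in
= 118.14 - 190.32
= -72.1800 MJ

-72.1800 MJ


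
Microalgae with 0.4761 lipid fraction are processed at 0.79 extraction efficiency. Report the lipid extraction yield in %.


Y = lipid_content * extraction_eff * 100
= 0.4761 * 0.79 * 100
= 37.6119%

37.6119%


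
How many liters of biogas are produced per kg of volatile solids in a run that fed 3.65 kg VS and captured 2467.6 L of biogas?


Y = V / VS
= 2467.6 / 3.65
= 676.0548 L/kg VS

676.0548 L/kg VS


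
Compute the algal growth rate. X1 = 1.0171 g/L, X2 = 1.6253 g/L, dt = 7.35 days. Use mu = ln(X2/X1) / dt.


mu = ln(X2/X1) / dt
= ln(1.6253/1.0171) / 7.35
= 0.0638 per day

0.0638 per day


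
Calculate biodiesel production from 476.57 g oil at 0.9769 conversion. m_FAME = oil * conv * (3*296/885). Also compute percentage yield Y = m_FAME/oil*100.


m_FAME = oil * conv * (3 * 296 / 885) = oil * conv * (888/885)
= 476.57 * 0.9769 * 888 / 885
= 467.1394 g
Y = m_FAME / oil * 100 = conv * (888/885) * 100
= 0.9769 * 888 / 885 * 100
= 98.02%

467.1394 g FAME; Y = 98.02%


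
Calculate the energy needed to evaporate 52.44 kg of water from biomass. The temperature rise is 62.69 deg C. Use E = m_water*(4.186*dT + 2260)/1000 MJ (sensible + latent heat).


E = m_water * (4.186 * dT + 2260) / 1000
= 52.44 * (4.186 * 62.69 + 2260) / 1000
= 132.2757 MJ

132.2757 MJ


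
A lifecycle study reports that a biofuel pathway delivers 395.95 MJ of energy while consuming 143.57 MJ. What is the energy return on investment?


EROI = E_out / E_in
= 395.95 / 143.57
= 2.7579

2.7579


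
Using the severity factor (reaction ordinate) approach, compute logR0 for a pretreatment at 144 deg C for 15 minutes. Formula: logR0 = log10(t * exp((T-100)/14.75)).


logR0 = log10(t * exp((T - 100) / 14.75))
= log10(15 * exp((144 - 100) / 14.75))
= 2.4716

2.4716


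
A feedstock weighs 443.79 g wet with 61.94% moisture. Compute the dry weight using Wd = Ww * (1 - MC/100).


Wd = Ww * (1 - MC/100)
= 443.79 * (1 - 61.94/100)
= 168.9065 g

168.9065 g


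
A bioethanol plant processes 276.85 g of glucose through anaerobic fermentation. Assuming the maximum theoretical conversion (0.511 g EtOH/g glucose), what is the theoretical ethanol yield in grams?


Theoretical ethanol yield: m_EtOH = 0.511 * m_glucose
m_EtOH = 0.511 * 276.85 = 141.4704 g

141.4704 g


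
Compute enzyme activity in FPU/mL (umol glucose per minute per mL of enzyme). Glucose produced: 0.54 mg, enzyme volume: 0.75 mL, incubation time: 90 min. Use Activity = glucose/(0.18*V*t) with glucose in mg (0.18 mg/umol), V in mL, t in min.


Activity = glucose_mg / (0.18 mg/umol * V_mL * t_min)
= 0.54 / (0.18 * 0.75 * 90)
= 0.0444 FPU/mL

0.0444 FPU/mL


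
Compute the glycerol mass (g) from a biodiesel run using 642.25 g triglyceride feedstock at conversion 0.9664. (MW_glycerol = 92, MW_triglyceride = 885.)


glycerol = oil * conv * (92/885)
= 642.25 * 0.9664 * 92 / 885
= 64.5217 g

64.5217 g


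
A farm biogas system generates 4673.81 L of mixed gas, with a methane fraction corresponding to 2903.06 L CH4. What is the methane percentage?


CH4% = V_CH4 / V_total * 100
= 2903.06 / 4673.81 * 100
= 62.1134%

62.1134%


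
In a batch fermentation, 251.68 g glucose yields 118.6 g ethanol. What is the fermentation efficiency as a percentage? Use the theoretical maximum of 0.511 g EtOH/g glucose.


Fermentation efficiency = (actual / (0.511 * glucose)) * 100
= (118.6 / (0.511 * 251.68)) * 100
= 92.2179%

92.2179%


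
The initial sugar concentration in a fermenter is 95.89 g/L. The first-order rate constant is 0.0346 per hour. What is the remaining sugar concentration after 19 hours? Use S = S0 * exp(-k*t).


S = S0 * exp(-k * t)
S = 95.89 * exp(-0.0346 * 19)
S = 49.6899 g/L

49.6899 g/L


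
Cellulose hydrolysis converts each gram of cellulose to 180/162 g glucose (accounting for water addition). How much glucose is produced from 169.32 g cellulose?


glucose = cellulose * 180/162
= 169.32 * 180/162
= 188.1333 g

188.1333 g


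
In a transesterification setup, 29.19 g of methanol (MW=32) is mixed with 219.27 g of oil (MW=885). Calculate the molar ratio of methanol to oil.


Molar ratio = n_MeOH / n_oil = (MeOH/32) / (oil/885) = (MeOH * 885) / (32 * oil)
= (29.19 * 885) / (32 * 219.27)
= 3.6817

3.6817


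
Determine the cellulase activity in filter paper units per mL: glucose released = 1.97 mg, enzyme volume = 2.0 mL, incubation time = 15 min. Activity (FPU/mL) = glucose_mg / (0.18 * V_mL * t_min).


Activity = glucose_mg / (0.18 mg/umol * V_mL * t_min)
= 1.97 / (0.18 * 2.0 * 15)
= 0.3648 FPU/mL

0.3648 FPU/mL


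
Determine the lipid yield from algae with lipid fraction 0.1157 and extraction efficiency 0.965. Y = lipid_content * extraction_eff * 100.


Y = lipid_content * extraction_eff * 100
= 0.1157 * 0.965 * 100
= 11.1651%

11.1651%


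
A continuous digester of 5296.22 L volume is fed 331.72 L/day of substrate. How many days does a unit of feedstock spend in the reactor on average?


HRT = V / Q
= 5296.22 / 331.72
= 15.9659 days

15.9659 days


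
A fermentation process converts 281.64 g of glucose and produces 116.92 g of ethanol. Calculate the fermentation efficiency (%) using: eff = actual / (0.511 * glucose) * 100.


Fermentation efficiency = (actual / (0.511 * glucose)) * 100
= (116.92 / (0.511 * 281.64)) * 100
= 81.2407%

81.2407%


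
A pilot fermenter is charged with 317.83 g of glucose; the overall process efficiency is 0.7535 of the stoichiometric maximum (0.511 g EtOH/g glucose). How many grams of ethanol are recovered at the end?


Actual ethanol: m = 0.511 * 317.83 * 0.7535
m = 122.3768 g

122.3768 g


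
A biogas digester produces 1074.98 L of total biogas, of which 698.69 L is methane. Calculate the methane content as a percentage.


CH4% = V_CH4 / V_total * 100
= 698.69 / 1074.98 * 100
= 64.9956%

64.9956%


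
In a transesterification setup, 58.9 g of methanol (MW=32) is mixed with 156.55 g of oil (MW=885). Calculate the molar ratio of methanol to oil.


Molar ratio = n_MeOH / n_oil = (MeOH/32) / (oil/885) = (MeOH * 885) / (32 * oil)
= (58.9 * 885) / (32 * 156.55)
= 10.4053

10.4053


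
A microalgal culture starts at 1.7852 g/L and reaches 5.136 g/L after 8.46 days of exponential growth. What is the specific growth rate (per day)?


mu = ln(X2/X1) / dt
= ln(5.136/1.7852) / 8.46
= 0.1249 per day

0.1249 per day


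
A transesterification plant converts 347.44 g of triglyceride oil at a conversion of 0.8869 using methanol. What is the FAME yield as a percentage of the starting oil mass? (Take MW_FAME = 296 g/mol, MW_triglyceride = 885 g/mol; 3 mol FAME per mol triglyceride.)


m_FAME = oil * conv * (3 * 296 / 885) = oil * conv * (888/885)
= 347.44 * 0.8869 * 888 / 885
= 309.1891 g
Y = m_FAME / oil * 100 = conv * (888/885) * 100
= 0.8869 * 888 / 885 * 100
= 88.99%

88.99%


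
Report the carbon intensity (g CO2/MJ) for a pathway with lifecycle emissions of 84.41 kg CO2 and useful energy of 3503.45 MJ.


CI = CO2 * 1000 / E
= 84.41 * 1000 / 3503.45
= 24.0934 g CO2/MJ

24.0934 g CO2/MJ


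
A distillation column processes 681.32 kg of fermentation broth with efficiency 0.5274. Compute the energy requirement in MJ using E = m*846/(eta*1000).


E = m * 846 / (eta * 1000)
= 681.32 * 846 / (0.5274 * 1000)
= 1092.9024 MJ

1092.9024 MJ


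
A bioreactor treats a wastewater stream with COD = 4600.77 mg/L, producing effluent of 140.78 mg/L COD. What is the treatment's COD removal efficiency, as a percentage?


eta = (COD_in - COD_out) / COD_in * 100
= (4600.77 - 140.78) / 4600.77 * 100
= 96.9401%

96.9401%


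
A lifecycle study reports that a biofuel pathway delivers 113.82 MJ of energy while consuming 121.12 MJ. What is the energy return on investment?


EROI = E_out / E_in
= 113.82 / 121.12
= 0.9397

0.9397


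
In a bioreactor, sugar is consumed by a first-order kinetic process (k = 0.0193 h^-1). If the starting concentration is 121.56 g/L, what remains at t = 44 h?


S = S0 * exp(-k * t)
S = 121.56 * exp(-0.0193 * 44)
S = 51.9981 g/L

51.9981 g/L


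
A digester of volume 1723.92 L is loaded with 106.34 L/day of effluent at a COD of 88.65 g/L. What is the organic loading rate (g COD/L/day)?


OLR = Q * S / V
= 106.34 * 88.65 / 1723.92
= 5.4684 g/L/day

5.4684 g/L/day


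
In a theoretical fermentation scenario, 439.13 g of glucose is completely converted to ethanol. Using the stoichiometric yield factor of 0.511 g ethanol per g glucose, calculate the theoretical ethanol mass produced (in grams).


Theoretical ethanol yield: m_EtOH = 0.511 * m_glucose
m_EtOH = 0.511 * 439.13 = 224.3954 g

224.3954 g


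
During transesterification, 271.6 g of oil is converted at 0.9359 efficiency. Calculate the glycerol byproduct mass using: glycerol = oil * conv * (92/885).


glycerol = oil * conv * (92/885)
= 271.6 * 0.9359 * 92 / 885
= 26.4243 g

26.4243 g


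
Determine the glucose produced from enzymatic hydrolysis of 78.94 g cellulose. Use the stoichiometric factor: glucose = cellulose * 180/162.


glucose = cellulose * 180/162
= 78.94 * 180/162
= 87.7111 g

87.7111 g


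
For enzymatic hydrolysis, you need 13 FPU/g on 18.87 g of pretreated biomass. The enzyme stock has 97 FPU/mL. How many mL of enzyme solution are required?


V = dosage * m_sub / activity
V = 13 * 18.87 / 97
V = 2.5290 mL

2.5290 mL


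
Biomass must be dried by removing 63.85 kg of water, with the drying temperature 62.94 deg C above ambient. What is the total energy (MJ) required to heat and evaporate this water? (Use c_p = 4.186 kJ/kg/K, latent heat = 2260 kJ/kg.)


E = m_water * (4.186 * dT + 2260) / 1000
= 63.85 * (4.186 * 62.94 + 2260) / 1000
= 161.1234 MJ

161.1234 MJ


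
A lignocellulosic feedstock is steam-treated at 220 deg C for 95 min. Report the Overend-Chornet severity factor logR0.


logR0 = log10(t * exp((T - 100) / 14.75))
= log10(95 * exp((220 - 100) / 14.75))
= 5.5110

5.5110


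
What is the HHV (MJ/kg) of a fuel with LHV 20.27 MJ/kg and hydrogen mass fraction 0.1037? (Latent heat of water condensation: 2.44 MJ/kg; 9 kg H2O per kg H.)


HHV = LHV + H_frac * 9 * 2.44
= 20.27 + 0.1037 * 9 * 2.44
= 22.5473 MJ/kg

22.5473 MJ/kg


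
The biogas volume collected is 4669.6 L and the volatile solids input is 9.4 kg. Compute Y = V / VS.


Y = V / VS
= 4669.6 / 9.4
= 496.7660 L/kg VS

496.7660 L/kg VS


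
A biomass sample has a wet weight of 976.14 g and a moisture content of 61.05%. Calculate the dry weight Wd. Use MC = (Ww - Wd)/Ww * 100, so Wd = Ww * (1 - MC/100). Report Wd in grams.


Wd = Ww * (1 - MC/100)
= 976.14 * (1 - 61.05/100)
= 380.2065 g

380.2065 g


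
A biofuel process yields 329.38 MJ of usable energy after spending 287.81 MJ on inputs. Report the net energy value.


NEV = E_out - E_in
= 329.38 - 287.81
= 41.5700 MJ

41.5700 MJ


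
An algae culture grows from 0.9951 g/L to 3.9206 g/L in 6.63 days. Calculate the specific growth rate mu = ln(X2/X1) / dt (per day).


mu = ln(X2/X1) / dt
= ln(3.9206/0.9951) / 6.63
= 0.2068 per day

0.2068 per day


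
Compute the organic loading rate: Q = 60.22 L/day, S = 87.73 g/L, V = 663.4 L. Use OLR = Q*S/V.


OLR = Q * S / V
= 60.22 * 87.73 / 663.4
= 7.9637 g/L/day

7.9637 g/L/day


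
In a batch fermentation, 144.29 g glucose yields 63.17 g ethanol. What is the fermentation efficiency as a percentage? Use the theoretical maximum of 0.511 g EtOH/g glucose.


Fermentation efficiency = (actual / (0.511 * glucose)) * 100
= (63.17 / (0.511 * 144.29)) * 100
= 85.6749%

85.6749%


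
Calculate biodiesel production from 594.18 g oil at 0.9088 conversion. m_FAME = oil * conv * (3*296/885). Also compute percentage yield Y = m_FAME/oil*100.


m_FAME = oil * conv * (3 * 296 / 885) = oil * conv * (888/885)
= 594.18 * 0.9088 * 888 / 885
= 541.8213 g
Y = m_FAME / oil * 100 = conv * (888/885) * 100
= 0.9088 * 888 / 885 * 100
= 91.19%

541.8213 g FAME; Y = 91.19%


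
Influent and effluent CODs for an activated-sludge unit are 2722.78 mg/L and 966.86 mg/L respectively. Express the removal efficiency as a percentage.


eta = (COD_in - COD_out) / COD_in * 100
= (2722.78 - 966.86) / 2722.78 * 100
= 64.4900%

64.4900%


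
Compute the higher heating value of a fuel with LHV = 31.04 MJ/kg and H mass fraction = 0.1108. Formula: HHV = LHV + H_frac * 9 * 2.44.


HHV = LHV + H_frac * 9 * 2.44
= 31.04 + 0.1108 * 9 * 2.44
= 33.4732 MJ/kg

33.4732 MJ/kg


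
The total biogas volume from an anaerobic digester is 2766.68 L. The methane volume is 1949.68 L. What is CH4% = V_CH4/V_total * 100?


CH4% = V_CH4 / V_total * 100
= 1949.68 / 2766.68 * 100
= 70.4700%

70.4700%


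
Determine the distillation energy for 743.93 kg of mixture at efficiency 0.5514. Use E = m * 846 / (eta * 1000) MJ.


E = m * 846 / (eta * 1000)
= 743.93 * 846 / (0.5514 * 1000)
= 1141.3942 MJ

1141.3942 MJ


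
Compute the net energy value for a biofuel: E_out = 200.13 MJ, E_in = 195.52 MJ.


NEV = E_out - E_in
= 200.13 - 195.52
= 4.6100 MJ

4.6100 MJ


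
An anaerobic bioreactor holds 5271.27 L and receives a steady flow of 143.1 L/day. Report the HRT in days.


HRT = V / Q
= 5271.27 / 143.1
= 36.8363 days

36.8363 days


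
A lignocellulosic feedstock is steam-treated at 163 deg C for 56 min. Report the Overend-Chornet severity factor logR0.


logR0 = log10(t * exp((T - 100) / 14.75))
= log10(56 * exp((163 - 100) / 14.75))
= 3.6031

3.6031


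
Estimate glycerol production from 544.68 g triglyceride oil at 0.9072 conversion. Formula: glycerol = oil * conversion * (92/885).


glycerol = oil * conv * (92/885)
= 544.68 * 0.9072 * 92 / 885
= 51.3676 g

51.3676 g


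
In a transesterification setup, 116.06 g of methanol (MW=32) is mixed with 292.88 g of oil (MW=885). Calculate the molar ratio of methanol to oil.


Molar ratio = n_MeOH / n_oil = (MeOH/32) / (oil/885) = (MeOH * 885) / (32 * oil)
= (116.06 * 885) / (32 * 292.88)
= 10.9594

10.9594


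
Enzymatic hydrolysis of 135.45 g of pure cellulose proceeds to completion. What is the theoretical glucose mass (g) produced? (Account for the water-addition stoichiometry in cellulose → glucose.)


glucose = cellulose * 180/162
= 135.45 * 180/162
= 150.5000 g

150.5000 g


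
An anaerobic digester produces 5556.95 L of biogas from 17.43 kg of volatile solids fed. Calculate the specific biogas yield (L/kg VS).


Y = V / VS
= 5556.95 / 17.43
= 318.8153 L/kg VS

318.8153 L/kg VS


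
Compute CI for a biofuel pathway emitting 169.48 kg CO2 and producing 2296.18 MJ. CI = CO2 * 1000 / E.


CI = CO2 * 1000 / E
= 169.48 * 1000 / 2296.18
= 73.8095 g CO2/MJ

73.8095 g CO2/MJ


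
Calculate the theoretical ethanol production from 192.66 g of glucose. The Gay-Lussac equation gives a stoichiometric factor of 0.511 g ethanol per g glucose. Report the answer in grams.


Theoretical ethanol yield: m_EtOH = 0.511 * m_glucose
m_EtOH = 0.511 * 192.66 = 98.4493 g

98.4493 g


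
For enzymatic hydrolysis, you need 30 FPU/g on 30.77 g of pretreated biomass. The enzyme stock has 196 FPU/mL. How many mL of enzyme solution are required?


V = dosage * m_sub / activity
V = 30 * 30.77 / 196
V = 4.7097 mL

4.7097 mL


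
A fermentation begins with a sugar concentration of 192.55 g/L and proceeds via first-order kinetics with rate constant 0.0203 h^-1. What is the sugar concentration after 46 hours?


S = S0 * exp(-k * t)
S = 192.55 * exp(-0.0203 * 46)
S = 75.6832 g/L

75.6832 g/L


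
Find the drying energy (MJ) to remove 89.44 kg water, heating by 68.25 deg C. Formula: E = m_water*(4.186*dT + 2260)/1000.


E = m_water * (4.186 * dT + 2260) / 1000
= 89.44 * (4.186 * 68.25 + 2260) / 1000
= 227.6869 MJ

227.6869 MJ


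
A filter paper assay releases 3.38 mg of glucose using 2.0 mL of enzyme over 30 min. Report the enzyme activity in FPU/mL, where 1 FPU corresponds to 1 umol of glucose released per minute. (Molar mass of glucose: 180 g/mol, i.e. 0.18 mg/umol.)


Activity = glucose_mg / (0.18 mg/umol * V_mL * t_min)
= 3.38 / (0.18 * 2.0 * 30)
= 0.3130 FPU/mL

0.3130 FPU/mL


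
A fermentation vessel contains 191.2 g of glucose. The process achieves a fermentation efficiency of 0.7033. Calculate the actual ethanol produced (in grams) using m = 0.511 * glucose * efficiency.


Actual ethanol: m = 0.511 * 191.2 * 0.7033
m = 68.7147 g

68.7147 g


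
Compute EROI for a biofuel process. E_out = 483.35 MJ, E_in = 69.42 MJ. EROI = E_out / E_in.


EROI = E_out / E_in
= 483.35 / 69.42
= 6.9627

6.9627


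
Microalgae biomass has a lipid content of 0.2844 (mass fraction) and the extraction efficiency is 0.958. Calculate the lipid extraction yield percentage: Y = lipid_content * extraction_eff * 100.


Y = lipid_content * extraction_eff * 100
= 0.2844 * 0.958 * 100
= 27.2455%

27.2455%


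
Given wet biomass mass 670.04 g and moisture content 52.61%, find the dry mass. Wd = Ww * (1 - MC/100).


Wd = Ww * (1 - MC/100)
= 670.04 * (1 - 52.61/100)
= 317.5320 g

317.5320 g


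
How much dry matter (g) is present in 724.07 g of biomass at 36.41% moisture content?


Wd = Ww * (1 - MC/100)
= 724.07 * (1 - 36.41/100)
= 460.4361 g

460.4361 g


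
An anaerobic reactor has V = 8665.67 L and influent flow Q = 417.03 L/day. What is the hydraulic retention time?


HRT = V / Q
= 8665.67 / 417.03
= 20.7795 days

20.7795 days


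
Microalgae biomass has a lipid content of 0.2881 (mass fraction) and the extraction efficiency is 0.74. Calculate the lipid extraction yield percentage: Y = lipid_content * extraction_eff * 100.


Y = lipid_content * extraction_eff * 100
= 0.2881 * 0.74 * 100
= 21.3194%

21.3194%


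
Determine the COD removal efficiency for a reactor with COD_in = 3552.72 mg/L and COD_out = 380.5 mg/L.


eta = (COD_in - COD_out) / COD_in * 100
= (3552.72 - 380.5) / 3552.72 * 100
= 89.2899%

89.2899%


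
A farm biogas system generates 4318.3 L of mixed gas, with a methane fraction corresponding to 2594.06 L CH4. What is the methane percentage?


CH4% = V_CH4 / V_total * 100
= 2594.06 / 4318.3 * 100
= 60.0713%

60.0713%


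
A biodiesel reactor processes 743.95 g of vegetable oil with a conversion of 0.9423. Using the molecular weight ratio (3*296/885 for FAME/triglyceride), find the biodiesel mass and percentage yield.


m_FAME = oil * conv * (3 * 296 / 885) = oil * conv * (888/885)
= 743.95 * 0.9423 * 888 / 885
= 703.4004 g
Y = m_FAME / oil * 100 = conv * (888/885) * 100
= 0.9423 * 888 / 885 * 100
= 94.55%

703.4004 g FAME; Y = 94.55%


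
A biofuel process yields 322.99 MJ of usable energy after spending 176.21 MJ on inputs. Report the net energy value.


NEV = E_out - E_in
= 322.99 - 176.21
= 146.7800 MJ

146.7800 MJ


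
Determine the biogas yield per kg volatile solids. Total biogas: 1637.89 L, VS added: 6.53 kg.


Y = V / VS
= 1637.89 / 6.53
= 250.8254 L/kg VS

250.8254 L/kg VS


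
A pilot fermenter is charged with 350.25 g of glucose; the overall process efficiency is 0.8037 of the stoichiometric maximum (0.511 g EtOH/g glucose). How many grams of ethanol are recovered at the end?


Actual ethanol: m = 0.511 * 350.25 * 0.8037
m = 143.8444 g

143.8444 g


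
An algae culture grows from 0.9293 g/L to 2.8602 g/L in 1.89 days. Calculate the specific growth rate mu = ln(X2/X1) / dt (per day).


mu = ln(X2/X1) / dt
= ln(2.8602/0.9293) / 1.89
= 0.5948 per day

0.5948 per day


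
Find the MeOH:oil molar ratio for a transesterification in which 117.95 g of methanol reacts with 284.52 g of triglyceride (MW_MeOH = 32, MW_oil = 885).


Molar ratio = n_MeOH / n_oil = (MeOH/32) / (oil/885) = (MeOH * 885) / (32 * oil)
= (117.95 * 885) / (32 * 284.52)
= 11.4651

11.4651


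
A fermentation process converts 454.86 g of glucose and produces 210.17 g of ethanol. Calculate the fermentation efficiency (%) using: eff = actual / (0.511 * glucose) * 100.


Fermentation efficiency = (actual / (0.511 * glucose)) * 100
= (210.17 / (0.511 * 454.86)) * 100
= 90.4216%

90.4216%


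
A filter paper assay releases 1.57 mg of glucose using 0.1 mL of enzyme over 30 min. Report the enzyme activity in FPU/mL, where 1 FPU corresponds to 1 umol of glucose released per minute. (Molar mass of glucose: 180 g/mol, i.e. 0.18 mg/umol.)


Activity = glucose_mg / (0.18 mg/umol * V_mL * t_min)
= 1.57 / (0.18 * 0.1 * 30)
= 2.9074 FPU/mL

2.9074 FPU/mL


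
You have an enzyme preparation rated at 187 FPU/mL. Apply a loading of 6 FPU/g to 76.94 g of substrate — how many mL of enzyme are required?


V = dosage * m_sub / activity
V = 6 * 76.94 / 187
V = 2.4687 mL

2.4687 mL


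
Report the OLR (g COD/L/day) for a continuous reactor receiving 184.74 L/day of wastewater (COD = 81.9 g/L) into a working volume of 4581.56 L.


OLR = Q * S / V
= 184.74 * 81.9 / 4581.56
= 3.3024 g/L/day

3.3024 g/L/day


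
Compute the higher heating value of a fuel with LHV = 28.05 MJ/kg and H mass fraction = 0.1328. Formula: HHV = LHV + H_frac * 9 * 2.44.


HHV = LHV + H_frac * 9 * 2.44
= 28.05 + 0.1328 * 9 * 2.44
= 30.9663 MJ/kg

30.9663 MJ/kg


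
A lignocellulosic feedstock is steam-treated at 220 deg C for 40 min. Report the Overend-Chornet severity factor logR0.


logR0 = log10(t * exp((T - 100) / 14.75))
= log10(40 * exp((220 - 100) / 14.75))
= 5.1353

5.1353


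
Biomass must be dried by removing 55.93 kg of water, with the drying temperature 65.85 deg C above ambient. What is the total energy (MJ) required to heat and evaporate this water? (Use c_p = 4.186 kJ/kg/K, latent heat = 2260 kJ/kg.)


E = m_water * (4.186 * dT + 2260) / 1000
= 55.93 * (4.186 * 65.85 + 2260) / 1000
= 141.8188 MJ

141.8188 MJ


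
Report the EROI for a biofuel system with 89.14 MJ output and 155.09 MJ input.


EROI = E_out / E_in
= 89.14 / 155.09
= 0.5748

0.5748


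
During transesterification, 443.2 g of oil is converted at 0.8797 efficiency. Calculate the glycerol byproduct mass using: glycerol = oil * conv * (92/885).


glycerol = oil * conv * (92/885)
= 443.2 * 0.8797 * 92 / 885
= 40.5302 g

40.5302 g


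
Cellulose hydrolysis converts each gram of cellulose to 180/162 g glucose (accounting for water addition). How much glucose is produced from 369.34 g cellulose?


glucose = cellulose * 180/162
= 369.34 * 180/162
= 410.3778 g

410.3778 g


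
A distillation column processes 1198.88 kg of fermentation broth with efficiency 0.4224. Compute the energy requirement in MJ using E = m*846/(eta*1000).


E = m * 846 / (eta * 1000)
= 1198.88 * 846 / (0.4224 * 1000)
= 2401.1659 MJ

2401.1659 MJ


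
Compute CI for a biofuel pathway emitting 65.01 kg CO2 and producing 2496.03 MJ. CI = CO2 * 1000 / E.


CI = CO2 * 1000 / E
= 65.01 * 1000 / 2496.03
= 26.0454 g CO2/MJ

26.0454 g CO2/MJ


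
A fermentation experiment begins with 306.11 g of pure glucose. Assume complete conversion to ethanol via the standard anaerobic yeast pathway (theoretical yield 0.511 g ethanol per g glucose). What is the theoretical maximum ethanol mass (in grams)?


Theoretical ethanol yield: m_EtOH = 0.511 * m_glucose
m_EtOH = 0.511 * 306.11 = 156.4222 g

156.4222 g


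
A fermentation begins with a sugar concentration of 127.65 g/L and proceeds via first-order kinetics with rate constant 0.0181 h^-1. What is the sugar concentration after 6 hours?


S = S0 * exp(-k * t)
S = 127.65 * exp(-0.0181 * 6)
S = 114.5134 g/L

114.5134 g/L


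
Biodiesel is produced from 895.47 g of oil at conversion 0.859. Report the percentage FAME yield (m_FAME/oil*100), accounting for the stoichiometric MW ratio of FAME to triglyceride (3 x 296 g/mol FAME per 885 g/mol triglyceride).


m_FAME = oil * conv * (3 * 296 / 885) = oil * conv * (888/885)
= 895.47 * 0.859 * 888 / 885
= 771.8162 g
Y = m_FAME / oil * 100 = conv * (888/885) * 100
= 0.859 * 888 / 885 * 100
= 86.19%

86.19%


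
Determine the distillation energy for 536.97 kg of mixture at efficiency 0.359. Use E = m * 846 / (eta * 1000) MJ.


E = m * 846 / (eta * 1000)
= 536.97 * 846 / (0.359 * 1000)
= 1265.3945 MJ

1265.3945 MJ


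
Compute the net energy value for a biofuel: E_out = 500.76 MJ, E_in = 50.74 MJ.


NEV = E_out - E_in
= 500.76 - 50.74
= 450.0200 MJ

450.0200 MJ


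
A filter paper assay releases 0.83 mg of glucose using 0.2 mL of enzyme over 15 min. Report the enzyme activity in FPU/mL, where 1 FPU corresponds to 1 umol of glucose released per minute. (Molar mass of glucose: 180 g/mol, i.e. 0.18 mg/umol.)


Activity = glucose_mg / (0.18 mg/umol * V_mL * t_min)
= 0.83 / (0.18 * 0.2 * 15)
= 1.5370 FPU/mL

1.5370 FPU/mL


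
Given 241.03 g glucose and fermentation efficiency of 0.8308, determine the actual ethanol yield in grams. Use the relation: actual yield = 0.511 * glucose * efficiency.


Actual ethanol: m = 0.511 * 241.03 * 0.8308
m = 102.3266 g

102.3266 g


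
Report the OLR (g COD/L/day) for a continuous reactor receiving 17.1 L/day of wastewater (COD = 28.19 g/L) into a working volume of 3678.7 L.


OLR = Q * S / V
= 17.1 * 28.19 / 3678.7
= 0.1310 g/L/day

0.1310 g/L/day


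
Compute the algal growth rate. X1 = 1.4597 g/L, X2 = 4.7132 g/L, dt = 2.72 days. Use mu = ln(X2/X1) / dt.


mu = ln(X2/X1) / dt
= ln(4.7132/1.4597) / 2.72
= 0.4309 per day

0.4309 per day


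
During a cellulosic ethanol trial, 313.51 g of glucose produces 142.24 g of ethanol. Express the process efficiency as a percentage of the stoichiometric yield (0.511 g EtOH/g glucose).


Fermentation efficiency = (actual / (0.511 * glucose)) * 100
= (142.24 / (0.511 * 313.51)) * 100
= 88.7870%

88.7870%


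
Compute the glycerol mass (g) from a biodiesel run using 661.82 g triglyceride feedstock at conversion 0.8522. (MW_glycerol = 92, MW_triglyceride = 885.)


glycerol = oil * conv * (92/885)
= 661.82 * 0.8522 * 92 / 885
= 58.6308 g

58.6308 g


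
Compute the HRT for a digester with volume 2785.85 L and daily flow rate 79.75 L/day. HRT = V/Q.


HRT = V / Q
= 2785.85 / 79.75
= 34.9323 days

34.9323 days


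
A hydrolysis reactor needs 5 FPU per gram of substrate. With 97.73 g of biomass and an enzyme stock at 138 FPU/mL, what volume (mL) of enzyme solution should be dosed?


V = dosage * m_sub / activity
V = 5 * 97.73 / 138
V = 3.5409 mL

3.5409 mL


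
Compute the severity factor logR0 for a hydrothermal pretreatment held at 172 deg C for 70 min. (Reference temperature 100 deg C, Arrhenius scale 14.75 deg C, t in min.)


logR0 = log10(t * exp((T - 100) / 14.75))
= log10(70 * exp((172 - 100) / 14.75))
= 3.9650

3.9650


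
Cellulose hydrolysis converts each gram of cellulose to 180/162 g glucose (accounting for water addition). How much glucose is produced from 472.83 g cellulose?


glucose = cellulose * 180/162
= 472.83 * 180/162
= 525.3667 g

525.3667 g
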